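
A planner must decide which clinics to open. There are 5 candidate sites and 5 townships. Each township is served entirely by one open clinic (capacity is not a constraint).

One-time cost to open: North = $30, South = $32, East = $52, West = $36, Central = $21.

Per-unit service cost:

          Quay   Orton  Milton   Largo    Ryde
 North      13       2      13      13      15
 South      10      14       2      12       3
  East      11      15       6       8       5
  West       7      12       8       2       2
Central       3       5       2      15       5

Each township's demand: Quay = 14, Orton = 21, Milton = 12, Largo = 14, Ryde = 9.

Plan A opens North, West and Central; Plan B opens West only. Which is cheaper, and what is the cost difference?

Plan A: {North, West, Central}: Quay→Central 3·14=42, Orton→North 2·21=42, Milton→Central 2·12=24, Largo→West 2·14=28, Ryde→West 2·9=18. Service 154; fixed 87; total 241.
Plan B: {West}: Quay→West 7·14=98, Orton→West 12·21=252, Milton→West 8·12=96, Largo→West 2·14=28, Ryde→West 2·9=18. Service 492; fixed 36; total 528.
Difference: |241 − 528| = 287.

Plan A is cheaper by 287.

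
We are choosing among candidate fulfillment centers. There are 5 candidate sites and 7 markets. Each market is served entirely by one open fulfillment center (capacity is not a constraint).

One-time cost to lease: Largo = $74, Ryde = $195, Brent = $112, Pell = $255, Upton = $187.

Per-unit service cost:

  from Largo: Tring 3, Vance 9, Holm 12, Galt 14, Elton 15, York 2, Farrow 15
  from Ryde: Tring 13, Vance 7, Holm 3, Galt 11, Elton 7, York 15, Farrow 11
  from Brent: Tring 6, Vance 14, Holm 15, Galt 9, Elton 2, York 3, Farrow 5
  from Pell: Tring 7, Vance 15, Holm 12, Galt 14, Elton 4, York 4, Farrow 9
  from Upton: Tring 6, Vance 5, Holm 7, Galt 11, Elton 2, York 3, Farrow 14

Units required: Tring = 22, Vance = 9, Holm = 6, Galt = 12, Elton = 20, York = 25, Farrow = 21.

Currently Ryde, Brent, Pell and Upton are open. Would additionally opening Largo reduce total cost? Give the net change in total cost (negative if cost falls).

Current service cost with {Ryde, Brent, Pell, Upton}: 523.
Adding Largo: each market re-picks its cheapest; new service cost 432, saving 91.
Extra fixed cost: 74. Net change = 74 − 91 = -17.
(Totals: 1272 → 1255.)

Yes — net change −17 (cost falls by 17).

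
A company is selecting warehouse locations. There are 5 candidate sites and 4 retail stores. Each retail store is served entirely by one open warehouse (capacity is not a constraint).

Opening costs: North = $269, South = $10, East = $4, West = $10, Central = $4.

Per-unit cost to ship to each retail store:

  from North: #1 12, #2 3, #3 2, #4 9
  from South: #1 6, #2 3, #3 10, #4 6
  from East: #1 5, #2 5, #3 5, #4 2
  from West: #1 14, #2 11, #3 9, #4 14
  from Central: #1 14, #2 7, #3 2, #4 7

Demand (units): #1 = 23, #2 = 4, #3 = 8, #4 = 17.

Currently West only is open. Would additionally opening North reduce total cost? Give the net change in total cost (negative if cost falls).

Current service cost with {West}: 676.
Adding North: each retail store re-picks its cheapest; new service cost 457, saving 219.
Extra fixed cost: 269. Net change = 269 − 219 = 50.
(Totals: 686 → 736.)

No — net change +50 (cost rises by 50).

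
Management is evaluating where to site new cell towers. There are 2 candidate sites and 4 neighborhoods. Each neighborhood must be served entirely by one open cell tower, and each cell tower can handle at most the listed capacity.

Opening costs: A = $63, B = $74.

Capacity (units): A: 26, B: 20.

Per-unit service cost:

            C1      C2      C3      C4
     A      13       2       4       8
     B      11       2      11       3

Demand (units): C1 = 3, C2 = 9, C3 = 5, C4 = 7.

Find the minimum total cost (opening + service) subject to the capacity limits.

Minimum total cost: 196

Open {A}: C1→A 13·3=39, C2→A 2·9=18, C3→A 4·5=20, C4→A 8·7=56.
Loads: A carries 24/26. Service 133; fixed 63; total 196.
Next best feasible plan costs 229.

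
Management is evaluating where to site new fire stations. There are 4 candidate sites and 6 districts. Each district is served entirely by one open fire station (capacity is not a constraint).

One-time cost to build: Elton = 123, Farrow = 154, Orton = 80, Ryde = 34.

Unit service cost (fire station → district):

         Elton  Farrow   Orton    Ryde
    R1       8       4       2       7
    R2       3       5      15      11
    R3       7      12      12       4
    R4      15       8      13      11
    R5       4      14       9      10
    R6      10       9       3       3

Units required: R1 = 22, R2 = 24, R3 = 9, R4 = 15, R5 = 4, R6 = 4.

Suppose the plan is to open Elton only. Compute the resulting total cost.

Each district is assigned to its cheapest site among the open ones.
{Elton}: R1→Elton 8·22=176, R2→Elton 3·24=72, R3→Elton 7·9=63, R4→Elton 15·15=225, R5→Elton 4·4=16, R6→Elton 10·4=40. Service 592; fixed 123; total 715.

Total cost: 715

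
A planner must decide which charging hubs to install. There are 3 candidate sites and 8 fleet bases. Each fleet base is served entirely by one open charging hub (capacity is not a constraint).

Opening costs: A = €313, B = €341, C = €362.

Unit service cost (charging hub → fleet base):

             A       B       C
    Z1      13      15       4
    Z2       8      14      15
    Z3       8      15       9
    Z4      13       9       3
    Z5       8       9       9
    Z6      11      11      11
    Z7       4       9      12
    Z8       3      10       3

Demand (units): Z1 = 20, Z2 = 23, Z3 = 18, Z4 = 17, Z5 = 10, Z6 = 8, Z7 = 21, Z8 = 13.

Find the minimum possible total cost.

Minimum total cost: 1413

For any fixed open set, each fleet base goes to its cheapest open site; total = fixed + service.
{A}: Z1→A 13·20=260, Z2→A 8·23=184, Z3→A 8·18=144, Z4→A 13·17=221, Z5→A 8·10=80, Z6→A 11·8=88, Z7→A 4·21=84, Z8→A 3·13=39. Service 1100; fixed 313; total 1413.
{A, C}: Z1→C 4·20=80, Z2→A 8·23=184, Z3→A 8·18=144, Z4→C 3·17=51, Z5→A 8·10=80, Z6→A 11·8=88, Z7→A 4·21=84, Z8→A 3·13=39. Service 750; fixed 675; total 1425.
{C}: service 1107 + fixed 362 = 1469
{A, B, C}: service 750 + fixed 1016 = 1766
No other subset beats 1413.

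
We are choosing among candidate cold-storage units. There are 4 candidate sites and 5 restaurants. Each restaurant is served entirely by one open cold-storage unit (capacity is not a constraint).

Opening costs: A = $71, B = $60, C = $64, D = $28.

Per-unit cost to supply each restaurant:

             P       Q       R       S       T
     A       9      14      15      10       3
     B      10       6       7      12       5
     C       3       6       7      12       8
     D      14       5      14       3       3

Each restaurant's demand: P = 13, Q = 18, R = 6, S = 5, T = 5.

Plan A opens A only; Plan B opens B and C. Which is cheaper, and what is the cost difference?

Plan A: {A}: P→A 9·13=117, Q→A 14·18=252, R→A 15·6=90, S→A 10·5=50, T→A 3·5=15. Service 524; fixed 71; total 595.
Plan B: {B, C}: P→C 3·13=39, Q→B 6·18=108, R→B 7·6=42, S→B 12·5=60, T→B 5·5=25. Service 274; fixed 124; total 398.
Difference: |595 − 398| = 197.

Plan B is cheaper by 197.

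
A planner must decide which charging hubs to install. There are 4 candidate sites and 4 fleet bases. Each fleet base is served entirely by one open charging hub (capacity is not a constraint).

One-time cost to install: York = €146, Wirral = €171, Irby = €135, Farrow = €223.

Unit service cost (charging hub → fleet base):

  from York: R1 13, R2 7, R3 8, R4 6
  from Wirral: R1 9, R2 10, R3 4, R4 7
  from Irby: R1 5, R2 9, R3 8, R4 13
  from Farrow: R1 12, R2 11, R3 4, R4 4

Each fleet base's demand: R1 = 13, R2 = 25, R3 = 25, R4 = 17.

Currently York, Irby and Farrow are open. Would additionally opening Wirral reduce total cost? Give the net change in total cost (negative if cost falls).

Current service cost with {York, Irby, Farrow}: 408.
Adding Wirral: each fleet base re-picks its cheapest; new service cost 408, saving 0.
Extra fixed cost: 171. Net change = 171 − 0 = 171.
(Totals: 912 → 1083.)

No — net change +171 (cost rises by 171).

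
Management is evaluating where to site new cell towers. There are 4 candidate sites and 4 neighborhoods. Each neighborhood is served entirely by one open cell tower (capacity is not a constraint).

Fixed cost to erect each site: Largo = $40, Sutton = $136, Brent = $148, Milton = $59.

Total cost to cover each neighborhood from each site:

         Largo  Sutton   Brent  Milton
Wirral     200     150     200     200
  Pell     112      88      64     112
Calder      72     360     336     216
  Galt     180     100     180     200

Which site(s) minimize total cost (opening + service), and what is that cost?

For any fixed open set, each neighborhood goes to its cheapest open site; total = fixed + service.
{Largo, Sutton}: Wirral→Sutton 150, Pell→Sutton 88, Calder→Largo 72, Galt→Sutton 100. Service 410; fixed 176; total 586.
{Largo}: service 564 + fixed 40 = 604
{Largo, Sutton, Milton}: service 410 + fixed 235 = 645
{Largo, Sutton, Brent, Milton}: service 386 + fixed 383 = 769
(All 15 nonempty subsets were checked; Largo and Sutton is lowest.)

Open Largo and Sutton; minimum total cost 586.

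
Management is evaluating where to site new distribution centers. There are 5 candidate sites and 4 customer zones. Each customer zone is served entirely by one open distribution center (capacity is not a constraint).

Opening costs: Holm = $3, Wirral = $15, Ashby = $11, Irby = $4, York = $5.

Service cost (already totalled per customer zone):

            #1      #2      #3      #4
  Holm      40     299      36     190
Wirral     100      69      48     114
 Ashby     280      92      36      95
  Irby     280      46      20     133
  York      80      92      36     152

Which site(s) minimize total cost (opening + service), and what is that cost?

For any fixed open set, each customer zone goes to its cheapest open site; total = fixed + service.
{Holm, Ashby, Irby}: #1→Holm 40, #2→Irby 46, #3→Irby 20, #4→Ashby 95. Service 201; fixed 18; total 219.
{Holm, Ashby, Irby, York}: service 201 + fixed 23 = 224
{Holm, Wirral, Ashby, Irby}: #1→Holm 40, #2→Irby 46, #3→Irby 20, #4→Ashby 95. Service 201; fixed 33; total 234.
{Holm, Wirral, Ashby, Irby, York}: #1→Holm 40, #2→Irby 46, #3→Irby 20, #4→Ashby 95. Service 201; fixed 38; total 239.
No other subset beats 219.

Open Holm, Ashby and Irby; minimum total cost 219.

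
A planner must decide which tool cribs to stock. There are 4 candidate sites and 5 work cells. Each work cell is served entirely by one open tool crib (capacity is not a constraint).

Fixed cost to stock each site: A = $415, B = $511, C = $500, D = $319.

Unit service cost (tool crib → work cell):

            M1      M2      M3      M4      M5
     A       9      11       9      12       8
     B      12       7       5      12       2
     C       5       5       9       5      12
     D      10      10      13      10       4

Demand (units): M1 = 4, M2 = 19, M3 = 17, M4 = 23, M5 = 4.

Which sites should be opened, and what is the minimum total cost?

For any fixed open set, each work cell goes to its cheapest open site; total = fixed + service.
{C}: M1→C 5·4=20, M2→C 5·19=95, M3→C 9·17=153, M4→C 5·23=115, M5→C 12·4=48. Service 431; fixed 500; total 931.
{D}: M1→D 10·4=40, M2→D 10·19=190, M3→D 13·17=221, M4→D 10·23=230, M5→D 4·4=16. Service 697; fixed 319; total 1016.
{B}: service 550 + fixed 511 = 1061
{A, B, C, D}: service 323 + fixed 1745 = 2068
No other subset beats 931.

Open C only; minimum total cost 931.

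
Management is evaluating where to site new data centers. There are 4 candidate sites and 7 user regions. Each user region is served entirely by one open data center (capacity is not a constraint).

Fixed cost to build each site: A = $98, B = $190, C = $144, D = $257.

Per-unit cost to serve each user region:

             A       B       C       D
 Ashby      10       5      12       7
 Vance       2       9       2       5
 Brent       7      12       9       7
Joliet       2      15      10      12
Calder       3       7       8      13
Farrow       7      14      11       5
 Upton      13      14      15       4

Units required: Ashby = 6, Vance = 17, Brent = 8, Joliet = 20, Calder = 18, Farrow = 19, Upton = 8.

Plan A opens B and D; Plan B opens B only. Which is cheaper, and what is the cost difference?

Plan A: {B, D}: Ashby→B 5·6=30, Vance→D 5·17=85, Brent→D 7·8=56, Joliet→D 12·20=240, Calder→B 7·18=126, Farrow→D 5·19=95, Upton→D 4·8=32. Service 664; fixed 447; total 1111.
Plan B: {B}: Ashby→B 5·6=30, Vance→B 9·17=153, Brent→B 12·8=96, Joliet→B 15·20=300, Calder→B 7·18=126, Farrow→B 14·19=266, Upton→B 14·8=112. Service 1083; fixed 190; total 1273.
Difference: |1111 − 1273| = 162.

Plan A is cheaper by 162.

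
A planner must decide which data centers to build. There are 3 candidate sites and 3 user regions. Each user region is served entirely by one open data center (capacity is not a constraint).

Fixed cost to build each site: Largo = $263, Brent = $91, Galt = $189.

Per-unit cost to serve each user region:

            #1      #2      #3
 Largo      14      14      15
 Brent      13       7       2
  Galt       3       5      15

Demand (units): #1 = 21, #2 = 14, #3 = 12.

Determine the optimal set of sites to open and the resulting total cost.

Open Brent and Galt; minimum total cost 437.

For any fixed open set, each user region goes to its cheapest open site; total = fixed + service.
{Brent, Galt}: #1→Galt 3·21=63, #2→Galt 5·14=70, #3→Brent 2·12=24. Service 157; fixed 280; total 437.
{Brent}: #1→Brent 13·21=273, #2→Brent 7·14=98, #3→Brent 2·12=24. Service 395; fixed 91; total 486.
{Galt}: #1→Galt 3·21=63, #2→Galt 5·14=70, #3→Galt 15·12=180. Service 313; fixed 189; total 502.
{Largo, Brent, Galt}: service 157 + fixed 543 = 700
No other subset beats 437.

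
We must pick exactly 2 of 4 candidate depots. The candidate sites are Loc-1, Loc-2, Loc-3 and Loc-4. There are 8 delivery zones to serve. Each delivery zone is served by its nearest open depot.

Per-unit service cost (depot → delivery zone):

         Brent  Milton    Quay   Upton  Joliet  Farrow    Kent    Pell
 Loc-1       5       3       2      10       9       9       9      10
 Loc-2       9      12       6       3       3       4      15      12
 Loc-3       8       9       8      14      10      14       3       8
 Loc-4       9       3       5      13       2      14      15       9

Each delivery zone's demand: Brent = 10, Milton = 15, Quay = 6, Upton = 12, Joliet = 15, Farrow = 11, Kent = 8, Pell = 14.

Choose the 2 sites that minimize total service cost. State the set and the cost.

Choose Loc-1 and Loc-2; total service cost 444.

With exactly 2 open, each delivery zone uses its cheapest among the chosen.
{Loc-1, Loc-2}: Brent→Loc-1 5·10=50, Milton→Loc-1 3·15=45, Quay→Loc-1 2·6=12, Upton→Loc-2 3·12=36, Joliet→Loc-2 3·15=45, Farrow→Loc-2 4·11=44, Kent→Loc-1 9·8=72, Pell→Loc-1 10·14=140. Service cost 444.
{Loc-2, Loc-3}: service cost 512
{Loc-2, Loc-4}: service cost 521
Among all 6 size-2 choices, {Loc-1, Loc-2} is lowest.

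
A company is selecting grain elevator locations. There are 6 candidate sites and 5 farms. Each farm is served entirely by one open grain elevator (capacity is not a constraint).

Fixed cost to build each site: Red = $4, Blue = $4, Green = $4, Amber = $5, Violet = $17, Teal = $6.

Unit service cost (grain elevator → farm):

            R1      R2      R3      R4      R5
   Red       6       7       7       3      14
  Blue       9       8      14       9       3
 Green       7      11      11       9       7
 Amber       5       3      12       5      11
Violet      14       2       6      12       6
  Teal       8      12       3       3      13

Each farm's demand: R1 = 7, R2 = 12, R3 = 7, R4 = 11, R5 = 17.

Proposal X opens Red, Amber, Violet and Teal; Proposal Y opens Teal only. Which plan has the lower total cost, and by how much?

Proposal X: {Red, Amber, Violet, Teal}: R1→Amber 5·7=35, R2→Violet 2·12=24, R3→Teal 3·7=21, R4→Red 3·11=33, R5→Violet 6·17=102. Service 215; fixed 32; total 247.
Proposal Y: {Teal}: R1→Teal 8·7=56, R2→Teal 12·12=144, R3→Teal 3·7=21, R4→Teal 3·11=33, R5→Teal 13·17=221. Service 475; fixed 6; total 481.
Difference: |247 − 481| = 234.

Proposal X is cheaper by 234.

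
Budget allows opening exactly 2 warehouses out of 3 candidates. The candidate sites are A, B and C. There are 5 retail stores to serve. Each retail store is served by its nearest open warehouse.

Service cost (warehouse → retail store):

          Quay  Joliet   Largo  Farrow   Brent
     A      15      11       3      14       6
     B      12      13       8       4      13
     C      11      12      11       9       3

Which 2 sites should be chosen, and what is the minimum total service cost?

With exactly 2 open, each retail store uses its cheapest among the chosen.
{A, B}: Quay→B 12, Joliet→A 11, Largo→A 3, Farrow→B 4, Brent→A 6. Service cost 36.
{A, C}: service cost 37
{B, C}: service cost 38
Among all 3 size-2 choices, {A, B} is lowest.

Choose A and B; total service cost 36.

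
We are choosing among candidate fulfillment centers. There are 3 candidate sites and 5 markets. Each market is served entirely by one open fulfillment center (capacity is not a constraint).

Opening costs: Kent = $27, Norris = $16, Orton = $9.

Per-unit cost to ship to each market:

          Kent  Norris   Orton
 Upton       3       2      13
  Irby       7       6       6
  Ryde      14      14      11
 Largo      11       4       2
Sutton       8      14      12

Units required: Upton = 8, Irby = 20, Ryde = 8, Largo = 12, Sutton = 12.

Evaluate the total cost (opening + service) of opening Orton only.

Each market is assigned to its cheapest site among the open ones.
{Orton}: Upton→Orton 13·8=104, Irby→Orton 6·20=120, Ryde→Orton 11·8=88, Largo→Orton 2·12=24, Sutton→Orton 12·12=144. Service 480; fixed 9; total 489.

Total cost: 489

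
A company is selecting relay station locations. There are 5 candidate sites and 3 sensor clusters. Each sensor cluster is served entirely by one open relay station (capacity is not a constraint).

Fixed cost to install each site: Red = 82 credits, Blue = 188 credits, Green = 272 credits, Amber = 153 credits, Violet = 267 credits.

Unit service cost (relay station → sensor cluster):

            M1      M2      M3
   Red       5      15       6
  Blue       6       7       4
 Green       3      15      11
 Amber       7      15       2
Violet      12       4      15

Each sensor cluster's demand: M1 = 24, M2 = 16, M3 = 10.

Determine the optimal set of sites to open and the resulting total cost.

For any fixed open set, each sensor cluster goes to its cheapest open site; total = fixed + service.
{Blue}: M1→Blue 6·24=144, M2→Blue 7·16=112, M3→Blue 4·10=40. Service 296; fixed 188; total 484.
{Red}: service 420 + fixed 82 = 502
{Red, Blue}: service 272 + fixed 270 = 542
{Red, Blue, Green, Amber, Violet}: M1→Green 3·24=72, M2→Violet 4·16=64, M3→Amber 2·10=20. Service 156; fixed 962; total 1118.
No other subset beats 484.

Open Blue only; minimum total cost 484.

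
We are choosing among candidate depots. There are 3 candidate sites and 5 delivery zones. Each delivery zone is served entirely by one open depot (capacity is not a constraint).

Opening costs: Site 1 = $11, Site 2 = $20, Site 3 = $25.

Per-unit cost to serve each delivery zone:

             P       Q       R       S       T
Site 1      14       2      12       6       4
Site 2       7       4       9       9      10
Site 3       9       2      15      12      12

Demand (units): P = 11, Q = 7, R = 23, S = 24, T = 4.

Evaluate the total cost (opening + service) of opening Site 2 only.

Each delivery zone is assigned to its cheapest site among the open ones.
{Site 2}: P→Site 2 7·11=77, Q→Site 2 4·7=28, R→Site 2 9·23=207, S→Site 2 9·24=216, T→Site 2 10·4=40. Service 568; fixed 20; total 588.

Total cost: 588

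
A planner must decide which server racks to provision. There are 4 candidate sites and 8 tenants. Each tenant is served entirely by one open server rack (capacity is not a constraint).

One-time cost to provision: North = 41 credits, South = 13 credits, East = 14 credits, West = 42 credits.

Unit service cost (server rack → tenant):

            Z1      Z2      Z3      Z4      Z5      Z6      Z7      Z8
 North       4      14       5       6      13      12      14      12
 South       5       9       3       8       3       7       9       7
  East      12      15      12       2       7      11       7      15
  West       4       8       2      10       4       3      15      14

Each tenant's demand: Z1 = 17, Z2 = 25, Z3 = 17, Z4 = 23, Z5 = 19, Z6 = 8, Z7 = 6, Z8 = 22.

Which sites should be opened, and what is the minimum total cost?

For any fixed open set, each tenant goes to its cheapest open site; total = fixed + service.
{South, East, West}: Z1→West 4·17=68, Z2→West 8·25=200, Z3→West 2·17=34, Z4→East 2·23=46, Z5→South 3·19=57, Z6→West 3·8=24, Z7→East 7·6=42, Z8→South 7·22=154. Service 625; fixed 69; total 694.
{North, South, East, West}: service 625 + fixed 110 = 735
{South, East}: service 716 + fixed 27 = 743
{South}: Z1→South 5·17=85, Z2→South 9·25=225, Z3→South 3·17=51, Z4→South 8·23=184, Z5→South 3·19=57, Z6→South 7·8=56, Z7→South 9·6=54, Z8→South 7·22=154. Service 866; fixed 13; total 879.
No other subset beats 694.

Open South, East and West; minimum total cost 694.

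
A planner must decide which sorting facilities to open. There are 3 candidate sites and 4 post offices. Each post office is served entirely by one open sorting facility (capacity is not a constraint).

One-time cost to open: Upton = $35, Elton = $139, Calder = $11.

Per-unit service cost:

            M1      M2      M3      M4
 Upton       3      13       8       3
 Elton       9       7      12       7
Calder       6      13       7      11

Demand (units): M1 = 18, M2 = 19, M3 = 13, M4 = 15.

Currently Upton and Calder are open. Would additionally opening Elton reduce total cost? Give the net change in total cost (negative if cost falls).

No — net change +25 (cost rises by 25).

Current service cost with {Upton, Calder}: 437.
Adding Elton: each post office re-picks its cheapest; new service cost 323, saving 114.
Extra fixed cost: 139. Net change = 139 − 114 = 25.
(Totals: 483 → 508.)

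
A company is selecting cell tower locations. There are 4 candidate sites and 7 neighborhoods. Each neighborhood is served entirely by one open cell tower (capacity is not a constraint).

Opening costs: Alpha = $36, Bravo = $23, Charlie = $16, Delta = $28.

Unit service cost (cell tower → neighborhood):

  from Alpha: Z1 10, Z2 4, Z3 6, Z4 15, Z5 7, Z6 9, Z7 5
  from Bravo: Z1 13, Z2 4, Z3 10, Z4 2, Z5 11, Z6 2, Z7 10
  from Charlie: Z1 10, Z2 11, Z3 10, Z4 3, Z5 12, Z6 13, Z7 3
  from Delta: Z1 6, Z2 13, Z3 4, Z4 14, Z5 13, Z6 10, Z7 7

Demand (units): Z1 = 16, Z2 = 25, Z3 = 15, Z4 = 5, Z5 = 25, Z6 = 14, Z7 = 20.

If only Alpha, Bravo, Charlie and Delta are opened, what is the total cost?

Each neighborhood is assigned to its cheapest site among the open ones.
{Alpha, Bravo, Charlie, Delta}: Z1→Delta 6·16=96, Z2→Alpha 4·25=100, Z3→Delta 4·15=60, Z4→Bravo 2·5=10, Z5→Alpha 7·25=175, Z6→Bravo 2·14=28, Z7→Charlie 3·20=60. Service 529; fixed 103; total 632.

Total cost: 632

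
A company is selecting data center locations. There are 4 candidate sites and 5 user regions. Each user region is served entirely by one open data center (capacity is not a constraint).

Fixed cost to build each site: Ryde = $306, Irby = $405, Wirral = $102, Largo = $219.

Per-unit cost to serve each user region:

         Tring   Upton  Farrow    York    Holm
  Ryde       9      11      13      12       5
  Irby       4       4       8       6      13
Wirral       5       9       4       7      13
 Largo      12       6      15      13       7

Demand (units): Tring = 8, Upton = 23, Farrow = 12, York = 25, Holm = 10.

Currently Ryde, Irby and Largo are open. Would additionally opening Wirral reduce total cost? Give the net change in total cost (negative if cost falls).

Current service cost with {Ryde, Irby, Largo}: 420.
Adding Wirral: each user region re-picks its cheapest; new service cost 372, saving 48.
Extra fixed cost: 102. Net change = 102 − 48 = 54.
(Totals: 1350 → 1404.)

No — net change +54 (cost rises by 54).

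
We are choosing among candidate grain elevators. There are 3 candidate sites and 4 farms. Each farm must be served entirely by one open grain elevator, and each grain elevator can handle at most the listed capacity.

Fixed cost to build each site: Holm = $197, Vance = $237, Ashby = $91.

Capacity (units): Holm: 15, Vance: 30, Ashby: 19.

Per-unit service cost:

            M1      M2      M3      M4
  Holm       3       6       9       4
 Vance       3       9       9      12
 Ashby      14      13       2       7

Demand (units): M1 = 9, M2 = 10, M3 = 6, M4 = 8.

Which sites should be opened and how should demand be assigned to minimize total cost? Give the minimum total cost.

Open {Vance, Ashby}: M1→Vance 3·9=27, M2→Vance 9·10=90, M3→Ashby 2·6=12, M4→Ashby 7·8=56.
Loads: Vance carries 19/30, Ashby carries 14/19. Service 185; fixed 328; total 513.
Next best feasible plan costs 553.

Minimum total cost: 513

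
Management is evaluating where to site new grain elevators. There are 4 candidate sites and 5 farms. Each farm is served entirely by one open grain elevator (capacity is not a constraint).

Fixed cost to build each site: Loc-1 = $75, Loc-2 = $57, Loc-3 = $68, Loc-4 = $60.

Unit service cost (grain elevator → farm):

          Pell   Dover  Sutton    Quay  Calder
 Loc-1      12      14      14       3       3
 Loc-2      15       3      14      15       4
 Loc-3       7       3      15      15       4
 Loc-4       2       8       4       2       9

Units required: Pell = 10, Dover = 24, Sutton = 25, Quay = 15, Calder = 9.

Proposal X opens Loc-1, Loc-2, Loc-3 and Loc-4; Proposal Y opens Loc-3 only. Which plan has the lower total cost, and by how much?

Proposal X: {Loc-1, Loc-2, Loc-3, Loc-4}: Pell→Loc-4 2·10=20, Dover→Loc-2 3·24=72, Sutton→Loc-4 4·25=100, Quay→Loc-4 2·15=30, Calder→Loc-1 3·9=27. Service 249; fixed 260; total 509.
Proposal Y: {Loc-3}: Pell→Loc-3 7·10=70, Dover→Loc-3 3·24=72, Sutton→Loc-3 15·25=375, Quay→Loc-3 15·15=225, Calder→Loc-3 4·9=36. Service 778; fixed 68; total 846.
Difference: |509 − 846| = 337.

Proposal X is cheaper by 337.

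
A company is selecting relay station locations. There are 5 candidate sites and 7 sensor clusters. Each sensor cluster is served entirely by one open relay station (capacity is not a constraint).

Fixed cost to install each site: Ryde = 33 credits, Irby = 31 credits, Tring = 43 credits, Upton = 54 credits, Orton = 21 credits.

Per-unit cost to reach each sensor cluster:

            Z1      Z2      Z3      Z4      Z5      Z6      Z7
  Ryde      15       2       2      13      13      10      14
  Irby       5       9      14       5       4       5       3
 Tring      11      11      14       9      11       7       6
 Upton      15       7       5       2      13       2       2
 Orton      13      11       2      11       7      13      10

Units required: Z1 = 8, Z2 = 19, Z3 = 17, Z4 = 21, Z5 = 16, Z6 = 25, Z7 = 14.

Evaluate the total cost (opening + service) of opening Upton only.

Total cost: 720

Each sensor cluster is assigned to its cheapest site among the open ones.
{Upton}: Z1→Upton 15·8=120, Z2→Upton 7·19=133, Z3→Upton 5·17=85, Z4→Upton 2·21=42, Z5→Upton 13·16=208, Z6→Upton 2·25=50, Z7→Upton 2·14=28. Service 666; fixed 54; total 720.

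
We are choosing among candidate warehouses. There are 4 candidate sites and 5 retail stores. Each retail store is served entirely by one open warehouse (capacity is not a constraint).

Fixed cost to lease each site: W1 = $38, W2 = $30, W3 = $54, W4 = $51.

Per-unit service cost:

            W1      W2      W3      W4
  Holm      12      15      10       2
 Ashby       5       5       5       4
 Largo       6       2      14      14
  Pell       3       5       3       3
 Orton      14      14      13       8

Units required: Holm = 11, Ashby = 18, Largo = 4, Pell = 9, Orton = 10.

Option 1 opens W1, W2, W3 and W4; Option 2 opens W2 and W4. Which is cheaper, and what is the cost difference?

Option 2 is cheaper by 92.

Option 1: {W1, W2, W3, W4}: Holm→W4 2·11=22, Ashby→W4 4·18=72, Largo→W2 2·4=8, Pell→W1 3·9=27, Orton→W4 8·10=80. Service 209; fixed 173; total 382.
Option 2: {W2, W4}: Holm→W4 2·11=22, Ashby→W4 4·18=72, Largo→W2 2·4=8, Pell→W4 3·9=27, Orton→W4 8·10=80. Service 209; fixed 81; total 290.
Difference: |382 − 290| = 92.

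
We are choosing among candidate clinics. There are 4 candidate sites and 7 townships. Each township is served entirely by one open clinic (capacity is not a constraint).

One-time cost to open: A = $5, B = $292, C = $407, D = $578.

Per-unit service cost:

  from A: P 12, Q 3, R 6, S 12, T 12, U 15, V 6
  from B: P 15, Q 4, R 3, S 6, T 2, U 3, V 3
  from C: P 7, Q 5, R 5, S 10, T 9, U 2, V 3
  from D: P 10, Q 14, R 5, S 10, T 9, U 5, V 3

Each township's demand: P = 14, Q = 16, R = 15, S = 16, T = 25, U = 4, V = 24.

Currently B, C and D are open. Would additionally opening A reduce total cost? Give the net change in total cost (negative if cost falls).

Yes — net change −11 (cost falls by 11).

Current service cost with {B, C, D}: 433.
Adding A: each township re-picks its cheapest; new service cost 417, saving 16.
Extra fixed cost: 5. Net change = 5 − 16 = -11.
(Totals: 1710 → 1699.)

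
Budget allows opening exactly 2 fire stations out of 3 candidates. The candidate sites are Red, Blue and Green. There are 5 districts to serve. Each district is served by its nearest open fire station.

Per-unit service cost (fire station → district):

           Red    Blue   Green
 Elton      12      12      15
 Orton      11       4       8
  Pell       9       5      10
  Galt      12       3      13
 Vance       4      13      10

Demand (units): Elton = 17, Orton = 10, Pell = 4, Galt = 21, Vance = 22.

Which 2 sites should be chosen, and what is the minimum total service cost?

Choose Red and Blue; total service cost 415.

With exactly 2 open, each district uses its cheapest among the chosen.
{Red, Blue}: Elton→Red 12·17=204, Orton→Blue 4·10=40, Pell→Blue 5·4=20, Galt→Blue 3·21=63, Vance→Red 4·22=88. Service cost 415.
{Blue, Green}: service cost 547
{Red, Green}: service cost 660
Among all 3 size-2 choices, {Red, Blue} is lowest.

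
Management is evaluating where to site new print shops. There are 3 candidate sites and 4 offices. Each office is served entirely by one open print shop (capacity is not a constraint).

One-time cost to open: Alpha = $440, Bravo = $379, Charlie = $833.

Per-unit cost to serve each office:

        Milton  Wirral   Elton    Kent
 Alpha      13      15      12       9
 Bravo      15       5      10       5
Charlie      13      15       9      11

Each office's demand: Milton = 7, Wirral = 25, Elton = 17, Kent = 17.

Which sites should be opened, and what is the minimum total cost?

Open Bravo only; minimum total cost 864.

For any fixed open set, each office goes to its cheapest open site; total = fixed + service.
{Bravo}: Milton→Bravo 15·7=105, Wirral→Bravo 5·25=125, Elton→Bravo 10·17=170, Kent→Bravo 5·17=85. Service 485; fixed 379; total 864.
{Alpha}: Milton→Alpha 13·7=91, Wirral→Alpha 15·25=375, Elton→Alpha 12·17=204, Kent→Alpha 9·17=153. Service 823; fixed 440; total 1263.
{Alpha, Bravo}: service 471 + fixed 819 = 1290
{Alpha, Bravo, Charlie}: Milton→Alpha 13·7=91, Wirral→Bravo 5·25=125, Elton→Charlie 9·17=153, Kent→Bravo 5·17=85. Service 454; fixed 1652; total 2106.
No other subset beats 864.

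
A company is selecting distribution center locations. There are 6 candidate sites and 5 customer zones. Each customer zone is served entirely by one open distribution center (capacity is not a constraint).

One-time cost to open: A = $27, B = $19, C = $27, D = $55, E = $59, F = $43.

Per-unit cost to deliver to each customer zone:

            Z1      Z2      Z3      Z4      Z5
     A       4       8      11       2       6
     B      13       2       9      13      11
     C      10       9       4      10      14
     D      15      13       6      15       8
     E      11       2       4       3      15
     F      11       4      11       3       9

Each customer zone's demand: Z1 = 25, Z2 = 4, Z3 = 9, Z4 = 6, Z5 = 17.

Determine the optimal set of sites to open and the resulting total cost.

Open A, B and C; minimum total cost 331.

For any fixed open set, each customer zone goes to its cheapest open site; total = fixed + service.
{A, B, C}: Z1→A 4·25=100, Z2→B 2·4=8, Z3→C 4·9=36, Z4→A 2·6=12, Z5→A 6·17=102. Service 258; fixed 73; total 331.
{A, C}: service 282 + fixed 54 = 336
{A, E}: Z1→A 4·25=100, Z2→E 2·4=8, Z3→E 4·9=36, Z4→A 2·6=12, Z5→A 6·17=102. Service 258; fixed 86; total 344.
{A, B, C, D, E, F}: service 258 + fixed 230 = 488
No other subset beats 331.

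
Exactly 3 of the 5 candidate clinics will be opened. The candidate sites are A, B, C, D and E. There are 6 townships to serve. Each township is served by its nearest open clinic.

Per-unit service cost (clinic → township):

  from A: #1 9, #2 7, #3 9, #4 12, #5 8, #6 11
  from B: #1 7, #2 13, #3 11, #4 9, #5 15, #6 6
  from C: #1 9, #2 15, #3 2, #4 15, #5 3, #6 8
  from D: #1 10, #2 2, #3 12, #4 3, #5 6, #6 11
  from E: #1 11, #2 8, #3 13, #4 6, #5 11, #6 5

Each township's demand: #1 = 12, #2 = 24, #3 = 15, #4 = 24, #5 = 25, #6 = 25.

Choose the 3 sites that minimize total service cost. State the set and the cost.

With exactly 3 open, each township uses its cheapest among the chosen.
{C, D, E}: #1→C 9·12=108, #2→D 2·24=48, #3→C 2·15=30, #4→D 3·24=72, #5→C 3·25=75, #6→E 5·25=125. Service cost 458.
{B, C, D}: service cost 459
{A, C, D}: service cost 533
Among all 10 size-3 choices, {C, D, E} is lowest.

Choose C, D and E; total service cost 458.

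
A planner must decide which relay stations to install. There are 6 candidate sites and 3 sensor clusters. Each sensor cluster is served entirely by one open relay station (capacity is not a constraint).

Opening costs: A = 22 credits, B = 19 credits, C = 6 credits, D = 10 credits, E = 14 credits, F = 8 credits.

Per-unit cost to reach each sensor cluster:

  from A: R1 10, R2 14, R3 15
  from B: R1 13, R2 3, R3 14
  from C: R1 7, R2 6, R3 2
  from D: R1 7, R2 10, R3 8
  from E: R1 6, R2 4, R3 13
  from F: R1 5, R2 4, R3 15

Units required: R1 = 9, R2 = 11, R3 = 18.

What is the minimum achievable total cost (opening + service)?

Minimum total cost: 139

For any fixed open set, each sensor cluster goes to its cheapest open site; total = fixed + service.
{C, F}: R1→F 5·9=45, R2→F 4·11=44, R3→C 2·18=36. Service 125; fixed 14; total 139.
{B, C, F}: R1→F 5·9=45, R2→B 3·11=33, R3→C 2·18=36. Service 114; fixed 33; total 147.
{C, D, F}: R1→F 5·9=45, R2→F 4·11=44, R3→C 2·18=36. Service 125; fixed 24; total 149.
{A, B, C, D, E, F}: service 114 + fixed 79 = 193
No other subset beats 139.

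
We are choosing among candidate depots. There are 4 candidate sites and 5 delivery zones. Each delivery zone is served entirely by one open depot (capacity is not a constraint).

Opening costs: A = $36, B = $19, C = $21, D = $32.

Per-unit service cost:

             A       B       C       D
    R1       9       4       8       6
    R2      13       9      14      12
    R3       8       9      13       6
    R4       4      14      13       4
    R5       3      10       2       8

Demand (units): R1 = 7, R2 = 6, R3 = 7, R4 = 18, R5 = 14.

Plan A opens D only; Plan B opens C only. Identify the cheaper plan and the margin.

Plan A: {D}: R1→D 6·7=42, R2→D 12·6=72, R3→D 6·7=42, R4→D 4·18=72, R5→D 8·14=112. Service 340; fixed 32; total 372.
Plan B: {C}: R1→C 8·7=56, R2→C 14·6=84, R3→C 13·7=91, R4→C 13·18=234, R5→C 2·14=28. Service 493; fixed 21; total 514.
Difference: |372 − 514| = 142.

Plan A is cheaper by 142.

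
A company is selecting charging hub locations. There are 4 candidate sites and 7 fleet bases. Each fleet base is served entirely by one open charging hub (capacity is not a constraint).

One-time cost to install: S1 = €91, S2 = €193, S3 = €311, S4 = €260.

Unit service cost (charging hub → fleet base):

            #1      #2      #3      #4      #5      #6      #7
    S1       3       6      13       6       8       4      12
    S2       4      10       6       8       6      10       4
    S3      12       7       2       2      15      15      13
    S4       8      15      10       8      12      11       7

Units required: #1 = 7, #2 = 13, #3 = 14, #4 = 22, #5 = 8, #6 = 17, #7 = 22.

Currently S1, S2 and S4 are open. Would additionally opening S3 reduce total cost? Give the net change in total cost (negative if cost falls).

Current service cost with {S1, S2, S4}: 519.
Adding S3: each fleet base re-picks its cheapest; new service cost 375, saving 144.
Extra fixed cost: 311. Net change = 311 − 144 = 167.
(Totals: 1063 → 1230.)

No — net change +167 (cost rises by 167).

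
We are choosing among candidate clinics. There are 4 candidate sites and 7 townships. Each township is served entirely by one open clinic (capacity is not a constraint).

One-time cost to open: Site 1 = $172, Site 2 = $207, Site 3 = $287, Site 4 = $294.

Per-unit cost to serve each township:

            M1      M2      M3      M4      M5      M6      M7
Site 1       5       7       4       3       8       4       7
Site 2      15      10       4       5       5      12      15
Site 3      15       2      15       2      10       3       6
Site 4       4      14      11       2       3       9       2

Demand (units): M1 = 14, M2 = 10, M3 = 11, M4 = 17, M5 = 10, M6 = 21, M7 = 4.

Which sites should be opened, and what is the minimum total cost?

Open Site 1 only; minimum total cost 599.

For any fixed open set, each township goes to its cheapest open site; total = fixed + service.
{Site 1}: M1→Site 1 5·14=70, M2→Site 1 7·10=70, M3→Site 1 4·11=44, M4→Site 1 3·17=51, M5→Site 1 8·10=80, M6→Site 1 4·21=84, M7→Site 1 7·4=28. Service 427; fixed 172; total 599.
{Site 1, Site 2}: service 397 + fixed 379 = 776
{Site 1, Site 4}: service 326 + fixed 466 = 792
{Site 1, Site 2, Site 3, Site 4}: M1→Site 4 4·14=56, M2→Site 3 2·10=20, M3→Site 1 4·11=44, M4→Site 3 2·17=34, M5→Site 4 3·10=30, M6→Site 3 3·21=63, M7→Site 4 2·4=8. Service 255; fixed 960; total 1215.
No other subset beats 599.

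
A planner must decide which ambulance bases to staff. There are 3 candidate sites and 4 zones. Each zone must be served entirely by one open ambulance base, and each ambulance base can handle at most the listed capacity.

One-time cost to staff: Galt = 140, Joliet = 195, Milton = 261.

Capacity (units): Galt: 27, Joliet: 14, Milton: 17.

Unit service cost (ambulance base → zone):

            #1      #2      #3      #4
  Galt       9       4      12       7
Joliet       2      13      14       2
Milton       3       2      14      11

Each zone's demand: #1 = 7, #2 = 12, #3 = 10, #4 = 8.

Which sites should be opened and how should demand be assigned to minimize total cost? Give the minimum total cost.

Minimum total cost: 642

Open {Galt, Joliet}: #1→Galt 9·7=63, #2→Galt 4·12=48, #3→Joliet 14·10=140, #4→Galt 7·8=56.
Loads: Galt carries 27/27, Joliet carries 10/14. Service 307; fixed 335; total 642.
Next best feasible plan costs 664.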